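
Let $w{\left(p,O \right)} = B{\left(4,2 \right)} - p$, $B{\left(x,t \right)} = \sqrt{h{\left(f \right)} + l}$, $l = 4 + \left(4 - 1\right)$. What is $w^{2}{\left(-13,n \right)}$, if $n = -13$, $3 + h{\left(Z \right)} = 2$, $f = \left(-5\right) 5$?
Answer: $\left(13 + \sqrt{6}\right)^{2} \approx 238.69$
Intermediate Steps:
$f = -25$
$h{\left(Z \right)} = -1$ ($h{\left(Z \right)} = -3 + 2 = -1$)
$l = 7$ ($l = 4 + \left(4 - 1\right) = 4 + 3 = 7$)
$B{\left(x,t \right)} = \sqrt{6}$ ($B{\left(x,t \right)} = \sqrt{-1 + 7} = \sqrt{6}$)
$w{\left(p,O \right)} = \sqrt{6} - p$
$w^{2}{\left(-13,n \right)} = \left(\sqrt{6} - -13\right)^{2} = \left(\sqrt{6} + 13\right)^{2} = \left(13 + \sqrt{6}\right)^{2}$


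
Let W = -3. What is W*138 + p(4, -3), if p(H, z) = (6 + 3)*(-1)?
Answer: -423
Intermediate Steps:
p(H, z) = -9 (p(H, z) = 9*(-1) = -9)
W*138 + p(4, -3) = -3*138 - 9 = -414 - 9 = -423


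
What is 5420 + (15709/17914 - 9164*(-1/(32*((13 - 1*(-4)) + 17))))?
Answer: 13227424591/2436304 ≈ 5429.3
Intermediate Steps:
5420 + (15709/17914 - 9164*(-1/(32*((13 - 1*(-4)) + 17)))) = 5420 + (15709*(1/17914) - 9164*(-1/(32*((13 + 4) + 17)))) = 5420 + (15709/17914 - 9164*(-1/(32*(17 + 17)))) = 5420 + (15709/17914 - 9164/(34*(-32))) = 5420 + (15709/17914 - 9164/(-1088)) = 5420 + (15709/17914 - 9164*(-1/1088)) = 5420 + (15709/17914 + 2291/272) = 5420 + 22656911/2436304 = 13227424591/2436304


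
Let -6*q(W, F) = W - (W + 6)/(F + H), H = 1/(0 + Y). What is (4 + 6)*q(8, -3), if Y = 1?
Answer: -25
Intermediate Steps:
H = 1 (H = 1/(0 + 1) = 1/1 = 1)
q(W, F) = -W/6 + (6 + W)/(6*(1 + F)) (q(W, F) = -(W - (W + 6)/(F + 1))/6 = -(W - (6 + W)/(1 + F))/6 = -W/6 + (6 + W)/(6*(1 + F)))
(4 + 6)*q(8, -3) = (4 + 6)*((6 - 1*(-3)*8)/(6*(1 - 3))) = 10*((⅙)*(6 + 24)/(-2)) = 10*((⅙)*(-½)*30) = 10*(-5/2) = -25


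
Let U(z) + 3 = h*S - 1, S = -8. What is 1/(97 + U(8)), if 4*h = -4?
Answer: 1/101 ≈ 0.0099010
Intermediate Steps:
h = -1 (h = (¼)*(-4) = -1)
U(z) = 4 (U(z) = -3 + (-1*(-8) - 1) = -3 + (8 - 1) = -3 + 7 = 4)
1/(97 + U(8)) = 1/(97 + 4) = 1/101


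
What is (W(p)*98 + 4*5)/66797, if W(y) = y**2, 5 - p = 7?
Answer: 412/66797 ≈ 0.0061679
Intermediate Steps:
p = -2 (p = 5 - 1*7 = 5 - 7 = -2)
(W(p)*98 + 4*5)/66797 = ((-2)**2*98 + 4*5)/66797 = (4*98 + 20)*(1/66797) = (392 + 20)*(1/66797) = 412*(1/66797) = 412/66797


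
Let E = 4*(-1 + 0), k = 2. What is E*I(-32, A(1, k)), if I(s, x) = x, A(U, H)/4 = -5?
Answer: 80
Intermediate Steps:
A(U, H) = -20 (A(U, H) = 4*(-5) = -20)
E = -4 (E = 4*(-1) = -4)
E*I(-32, A(1, k)) = -4*(-20) = 80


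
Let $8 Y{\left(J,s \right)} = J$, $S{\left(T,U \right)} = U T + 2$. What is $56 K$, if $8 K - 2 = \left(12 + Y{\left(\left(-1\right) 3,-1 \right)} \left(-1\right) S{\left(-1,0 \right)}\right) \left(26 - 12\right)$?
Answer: $\frac{2527}{2} \approx 1263.5$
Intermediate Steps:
$S{\left(T,U \right)} = 2 + T U$ ($S{\left(T,U \right)} = T U + 2 = 2 + T U$)
$Y{\left(J,s \right)} = \frac{J}{8}$
$K = \frac{361}{16}$ ($K = \frac{1}{4} + \frac{\left(12 + \frac{\left(-1\right) 3}{8} \left(-1\right) \left(2 - 0\right)\right) \left(26 - 12\right)}{8} = \frac{1}{4} + \frac{\left(12 + \frac{1}{8} \left(-3\right) \left(-1\right) \left(2 + 0\right)\right) 14}{8} = \frac{1}{4} + \frac{\left(12 + \left(- \frac{3}{8}\right) \left(-1\right) 2\right) 14}{8} = \frac{1}{4} + \frac{\left(12 + \frac{3}{8} \cdot 2\right) 14}{8} = \frac{1}{4} + \frac{\left(12 + \frac{3}{4}\right) 14}{8} = \frac{1}{4} + \frac{\frac{51}{4} \cdot 14}{8} = \frac{1}{4} + \frac{1}{8} \cdot \frac{357}{2} = \frac{1}{4} + \frac{357}{16} = \frac{361}{16} \approx 22.563$)
$56 K = 56 \cdot \frac{361}{16} = \frac{2527}{2}$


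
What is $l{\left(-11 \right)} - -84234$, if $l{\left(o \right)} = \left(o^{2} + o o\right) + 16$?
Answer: $84492$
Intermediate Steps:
$l{\left(o \right)} = 16 + 2 o^{2}$ ($l{\left(o \right)} = \left(o^{2} + o^{2}\right) + 16 = 2 o^{2} + 16 = 16 + 2 o^{2}$)
$l{\left(-11 \right)} - -84234 = \left(16 + 2 \left(-11\right)^{2}\right) - -84234 = \left(16 + 2 \cdot 121\right) + 84234 = \left(16 + 242\right) + 84234 = 258 + 84234 = 84492$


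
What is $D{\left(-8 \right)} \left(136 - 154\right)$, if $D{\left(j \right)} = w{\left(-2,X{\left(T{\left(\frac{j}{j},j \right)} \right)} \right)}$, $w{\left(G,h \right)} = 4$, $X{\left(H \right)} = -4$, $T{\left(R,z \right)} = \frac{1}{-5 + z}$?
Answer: $-72$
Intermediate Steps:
$D{\left(j \right)} = 4$
$D{\left(-8 \right)} \left(136 - 154\right) = 4 \left(136 - 154\right) = 4 \left(-18\right) = -72$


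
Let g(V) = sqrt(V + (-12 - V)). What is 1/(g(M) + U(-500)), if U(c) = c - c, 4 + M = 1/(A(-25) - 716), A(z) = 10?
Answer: -I*sqrt(3)/6 ≈ -0.28868*I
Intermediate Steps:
M = -2825/706 (M = -4 + 1/(10 - 716) = -4 + 1/(-706) = -4 - 1/706 = -2825/706 ≈ -4.0014)
U(c) = 0
g(V) = 2*I*sqrt(3) (g(V) = sqrt(-12) = 2*I*sqrt(3))
1/(g(M) + U(-500)) = 1/(2*I*sqrt(3) + 0) = 1/(2*I*sqrt(3)) = -I*sqrt(3)/6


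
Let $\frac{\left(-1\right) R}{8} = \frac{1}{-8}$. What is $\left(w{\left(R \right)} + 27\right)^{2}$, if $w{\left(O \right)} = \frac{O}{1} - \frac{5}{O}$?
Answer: $529$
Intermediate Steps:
$R = 1$ ($R = - \frac{8}{-8} = \left(-8\right) \left(- \frac{1}{8}\right) = 1$)
$w{\left(O \right)} = O - \frac{5}{O}$ ($w{\left(O \right)} = O 1 - \frac{5}{O} = O - \frac{5}{O}$)
$\left(w{\left(R \right)} + 27\right)^{2} = \left(\left(1 - \frac{5}{1}\right) + 27\right)^{2} = \left(\left(1 - 5\right) + 27\right)^{2} = \left(-4 + 27\right)^{2} = 23^{2} = 529$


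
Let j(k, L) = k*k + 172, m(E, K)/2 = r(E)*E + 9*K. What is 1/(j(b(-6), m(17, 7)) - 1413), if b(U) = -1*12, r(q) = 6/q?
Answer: -1/1097 ≈ -0.00091158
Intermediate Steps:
m(E, K) = 12 + 18*K (m(E, K) = 2*((6/E)*E + 9*K) = 2*(6 + 9*K) = 12 + 18*K)
b(U) = -12
j(k, L) = 172 + k² (j(k, L) = k² + 172 = 172 + k²)
1/(j(b(-6), m(17, 7)) - 1413) = 1/((172 + (-12)²) - 1413) = 1/((172 + 144) - 1413) = 1/(316 - 1413) = 1/(-1097) = -1/1097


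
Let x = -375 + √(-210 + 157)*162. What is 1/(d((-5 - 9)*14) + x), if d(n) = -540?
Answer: -305/742719 - 18*I*√53/247573 ≈ -0.00041065 - 0.00052931*I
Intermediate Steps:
x = -375 + 162*I*√53 (x = -375 + √(-53)*162 = -375 + (I*√53)*162 = -375 + 162*I*√53 ≈ -375.0 + 1179.4*I)
1/(d((-5 - 9)*14) + x) = 1/(-540 + (-375 + 162*I*√53)) = 1/(-915 + 162*I*√53)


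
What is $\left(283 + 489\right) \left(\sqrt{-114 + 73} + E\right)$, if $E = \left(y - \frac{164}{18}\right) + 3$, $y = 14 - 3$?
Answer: $\frac{33968}{9} + 772 i \sqrt{41} \approx 3774.2 + 4943.2 i$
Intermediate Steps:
$y = 11$ ($y = 14 - 3 = 11$)
$E = \frac{44}{9}$ ($E = \left(11 - \frac{164}{18}\right) + 3 = \left(11 - \frac{82}{9}\right) + 3 = \frac{17}{9} + 3 = \frac{44}{9} \approx 4.8889$)
$\left(283 + 489\right) \left(\sqrt{-114 + 73} + E\right) = \left(283 + 489\right) \left(\sqrt{-114 + 73} + \frac{44}{9}\right) = 772 \left(\sqrt{-41} + \frac{44}{9}\right) = 772 \left(i \sqrt{41} + \frac{44}{9}\right) = 772 \left(\frac{44}{9} + i \sqrt{41}\right) = \frac{33968}{9} + 772 i \sqrt{41}$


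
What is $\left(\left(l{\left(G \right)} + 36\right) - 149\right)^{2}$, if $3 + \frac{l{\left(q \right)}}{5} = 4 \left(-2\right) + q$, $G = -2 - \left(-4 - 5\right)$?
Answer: $17689$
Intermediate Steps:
$G = 7$ ($G = -2 - -9 = -2 + 9 = 7$)
$l{\left(q \right)} = -55 + 5 q$ ($l{\left(q \right)} = -15 + 5 \left(4 \left(-2\right) + q\right) = -15 + 5 \left(-8 + q\right) = -15 + \left(-40 + 5 q\right) = -55 + 5 q$)
$\left(\left(l{\left(G \right)} + 36\right) - 149\right)^{2} = \left(\left(\left(-55 + 5 \cdot 7\right) + 36\right) - 149\right)^{2} = \left(\left(\left(-55 + 35\right) + 36\right) - 149\right)^{2} = \left(\left(-20 + 36\right) - 149\right)^{2} = \left(16 - 149\right)^{2} = \left(-133\right)^{2} = 17689$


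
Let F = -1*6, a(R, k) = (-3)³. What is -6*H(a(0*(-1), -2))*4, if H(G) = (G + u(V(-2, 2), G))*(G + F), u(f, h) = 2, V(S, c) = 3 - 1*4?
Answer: -19800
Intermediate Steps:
V(S, c) = -1 (V(S, c) = 3 - 4 = -1)
a(R, k) = -27
F = -6
H(G) = (-6 + G)*(2 + G) (H(G) = (G + 2)*(G - 6) = (2 + G)*(-6 + G) = (-6 + G)*(2 + G))
-6*H(a(0*(-1), -2))*4 = -6*(-12 + (-27)² - 4*(-27))*4 = -6*(-12 + 729 + 108)*4 = -6*825*4 = -4950*4 = -19800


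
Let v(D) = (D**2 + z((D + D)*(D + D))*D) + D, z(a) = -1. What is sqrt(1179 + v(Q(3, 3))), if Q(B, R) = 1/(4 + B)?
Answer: 2*sqrt(14443)/7 ≈ 34.337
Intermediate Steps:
v(D) = D**2 (v(D) = (D**2 - D) + D = D**2)
sqrt(1179 + v(Q(3, 3))) = sqrt(1179 + (1/(4 + 3))**2) = sqrt(1179 + (1/7)**2) = sqrt(1179 + 1/49) = sqrt(57772/49) = 2*sqrt(14443)/7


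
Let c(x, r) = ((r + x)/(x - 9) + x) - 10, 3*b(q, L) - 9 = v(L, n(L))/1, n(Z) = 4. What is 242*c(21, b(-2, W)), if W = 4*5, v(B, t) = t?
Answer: 28556/9 ≈ 3172.9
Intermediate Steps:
W = 20
b(q, L) = 13/3 (b(q, L) = 3 + (4/1)/3 = 3 + (4*1)/3 = 3 + (⅓)*4 = 3 + 4/3 = 13/3)
c(x, r) = -10 + x + (r + x)/(-9 + x) (c(x, r) = ((r + x)/(-9 + x) + x) - 10 = (x + (r + x)/(-9 + x)) - 10 = -10 + x + (r + x)/(-9 + x))
242*c(21, b(-2, W)) = 242*((90 + 13/3 + 21² - 18*21)/(-9 + 21)) = 242*((90 + 13/3 + 441 - 378)/12) = 242*((1/12)*(472/3)) = 242*(118/9) = 28556/9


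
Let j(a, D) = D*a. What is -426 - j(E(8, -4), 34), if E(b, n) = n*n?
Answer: -970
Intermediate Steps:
E(b, n) = n²
-426 - j(E(8, -4), 34) = -426 - 34*(-4)² = -426 - 34*16 = -426 - 1*544 = -426 - 544 = -970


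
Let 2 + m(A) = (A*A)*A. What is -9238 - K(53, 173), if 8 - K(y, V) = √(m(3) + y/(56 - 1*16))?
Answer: -9246 + 9*√130/20 ≈ -9240.9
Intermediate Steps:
m(A) = -2 + A³ (m(A) = -2 + (A*A)*A = -2 + A²*A = -2 + A³)
K(y, V) = 8 - √(25 + y/40) (K(y, V) = 8 - √((-2 + 3³) + y/(56 - 1*16)) = 8 - √((-2 + 27) + y/(56 - 16)) = 8 - √(25 + y/40))
-9238 - K(53, 173) = -9238 - (8 - √(10000 + 10*53)/20) = -9238 - (8 - √(10000 + 530)/20) = -9238 - (8 - 9*√130/20) = -9238 + (-8 + 9*√130/20) = -9246 + 9*√130/20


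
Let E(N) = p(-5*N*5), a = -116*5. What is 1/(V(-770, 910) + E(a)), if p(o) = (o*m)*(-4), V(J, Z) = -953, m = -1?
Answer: 1/57047 ≈ 1.7529e-5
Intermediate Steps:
p(o) = 4*o (p(o) = (o*(-1))*(-4) = -o*(-4) = 4*o)
a = -580
E(N) = -100*N (E(N) = 4*(-5*N*5) = 4*(-25*N) = -100*N)
1/(V(-770, 910) + E(a)) = 1/(-953 - 100*(-580)) = 1/(-953 + 58000) = 1/57047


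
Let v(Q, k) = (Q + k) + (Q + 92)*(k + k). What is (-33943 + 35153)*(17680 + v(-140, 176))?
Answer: 992200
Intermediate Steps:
v(Q, k) = Q + k + 2*k*(92 + Q) (v(Q, k) = (Q + k) + (92 + Q)*(2*k) = (Q + k) + 2*k*(92 + Q) = Q + k + 2*k*(92 + Q))
(-33943 + 35153)*(17680 + v(-140, 176)) = (-33943 + 35153)*(17680 + (-140 + 185*176 + 2*(-140)*176)) = 1210*(17680 + (-140 + 32560 - 49280)) = 1210*(17680 - 16860) = 1210*820 = 992200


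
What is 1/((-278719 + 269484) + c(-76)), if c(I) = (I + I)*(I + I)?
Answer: 1/13869 ≈ 7.2103e-5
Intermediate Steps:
c(I) = 4*I² (c(I) = (2*I)*(2*I) = 4*I²)
1/((-278719 + 269484) + c(-76)) = 1/((-278719 + 269484) + 4*(-76)²) = 1/(-9235 + 4*5776) = 1/(-9235 + 23104) = 1/13869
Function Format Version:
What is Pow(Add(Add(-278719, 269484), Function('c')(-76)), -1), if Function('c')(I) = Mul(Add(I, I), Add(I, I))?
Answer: Rational(1, 13869) ≈ 7.2103e-5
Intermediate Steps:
Function('c')(I) = Mul(4, Pow(I, 2)) (Function('c')(I) = Mul(Mul(2, I), Mul(2, I)) = Mul(4, Pow(I, 2)))
Pow(Add(Add(-278719, 269484), Function('c')(-76)), -1) = Pow(Add(Add(-278719, 269484), Mul(4, Pow(-76, 2))), -1) = Pow(Add(-9235, Mul(4, 5776)), -1) = Pow(Add(-9235, 23104), -1) = Pow(13869, -1) = Rational(1, 13869)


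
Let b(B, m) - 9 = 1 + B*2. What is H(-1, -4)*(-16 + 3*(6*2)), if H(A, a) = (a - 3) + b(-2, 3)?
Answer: -20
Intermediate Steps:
b(B, m) = 10 + 2*B (b(B, m) = 9 + (1 + B*2) = 9 + (1 + 2*B) = 10 + 2*B)
H(A, a) = 3 + a (H(A, a) = (a - 3) + (10 + 2*(-2)) = (-3 + a) + (10 - 4) = (-3 + a) + 6 = 3 + a)
H(-1, -4)*(-16 + 3*(6*2)) = (3 - 4)*(-16 + 3*(6*2)) = -(-16 + 3*12) = -(-16 + 36) = -1*20 = -20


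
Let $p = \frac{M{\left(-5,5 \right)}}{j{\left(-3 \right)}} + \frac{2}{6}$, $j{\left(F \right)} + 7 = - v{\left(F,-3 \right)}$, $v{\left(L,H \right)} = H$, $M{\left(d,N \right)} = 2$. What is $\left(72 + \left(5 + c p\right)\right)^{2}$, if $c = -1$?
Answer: $\frac{214369}{36} \approx 5954.7$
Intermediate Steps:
$j{\left(F \right)} = -4$ ($j{\left(F \right)} = -7 - -3 = -7 + 3 = -4$)
$p = - \frac{1}{6}$ ($p = \frac{2}{-4} + \frac{2}{6} = 2 \left(- \frac{1}{4}\right) + 2 \cdot \frac{1}{6} = - \frac{1}{2} + \frac{1}{3} = - \frac{1}{6} \approx -0.16667$)
$\left(72 + \left(5 + c p\right)\right)^{2} = \left(72 + \left(5 - - \frac{1}{6}\right)\right)^{2} = \left(72 + \left(5 + \frac{1}{6}\right)\right)^{2} = \left(72 + \frac{31}{6}\right)^{2} = \left(\frac{463}{6}\right)^{2} = \frac{214369}{36}$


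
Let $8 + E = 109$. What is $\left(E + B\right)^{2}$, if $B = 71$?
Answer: $29584$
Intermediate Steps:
$E = 101$ ($E = -8 + 109 = 101$)
$\left(E + B\right)^{2} = \left(101 + 71\right)^{2} = 172^{2} = 29584$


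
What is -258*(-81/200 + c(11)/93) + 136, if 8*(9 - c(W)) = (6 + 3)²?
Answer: 377597/1550 ≈ 243.61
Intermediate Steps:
c(W) = -9/8 (c(W) = 9 - (6 + 3)²/8 = 9 - ⅛*9² = 9 - ⅛*81 = 9 - 81/8 = -9/8)
-258*(-81/200 + c(11)/93) + 136 = -258*(-81/200 - 9/8/93) + 136 = -258*(-81*1/200 - 9/8*1/93) + 136 = -258*(-81/200 - 3/248) + 136 = -258*(-1293/3100) + 136 = 166797/1550 + 136 = 377597/1550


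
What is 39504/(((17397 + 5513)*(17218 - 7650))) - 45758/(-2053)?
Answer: 626897905297/28126469540 ≈ 22.289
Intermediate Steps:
39504/(((17397 + 5513)*(17218 - 7650))) - 45758/(-2053) = 39504/((22910*9568)) - 45758*(-1/2053) = 39504/219202880 + 45758/2053 = 39504*(1/219202880) + 45758/2053 = 2469/13700180 + 45758/2053 = 626897905297/28126469540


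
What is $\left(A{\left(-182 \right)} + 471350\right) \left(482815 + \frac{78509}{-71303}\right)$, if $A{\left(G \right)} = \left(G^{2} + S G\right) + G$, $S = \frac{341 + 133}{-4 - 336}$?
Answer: $\frac{1476410165585037732}{6060755} \approx 2.436 \cdot 10^{11}$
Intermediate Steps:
$S = - \frac{237}{170}$ ($S = \frac{474}{-340} = 474 \left(- \frac{1}{340}\right) = - \frac{237}{170} \approx -1.3941$)
$A{\left(G \right)} = G^{2} - \frac{67 G}{170}$ ($A{\left(G \right)} = \left(G^{2} - \frac{237 G}{170}\right) + G = G^{2} - \frac{67 G}{170}$)
$\left(A{\left(-182 \right)} + 471350\right) \left(482815 + \frac{78509}{-71303}\right) = \left(\frac{1}{170} \left(-182\right) \left(-67 + 170 \left(-182\right)\right) + 471350\right) \left(482815 + \frac{78509}{-71303}\right) = \left(\frac{1}{170} \left(-182\right) \left(-67 - 30940\right) + 471350\right) \left(482815 + 78509 \left(- \frac{1}{71303}\right)\right) = \left(\frac{1}{170} \left(-182\right) \left(-31007\right) + 471350\right) \left(482815 - \frac{78509}{71303}\right) = \left(\frac{2821637}{85} + 471350\right) \frac{34426079436}{71303} = \frac{42886387}{85} \cdot \frac{34426079436}{71303} = \frac{1476410165585037732}{6060755}$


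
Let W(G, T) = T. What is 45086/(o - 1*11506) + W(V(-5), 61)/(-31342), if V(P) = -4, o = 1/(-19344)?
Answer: -27348301105693/6975853661230 ≈ -3.9204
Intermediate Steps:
o = -1/19344 ≈ -5.1696e-5
45086/(o - 1*11506) + W(V(-5), 61)/(-31342) = 45086/(-1/19344 - 1*11506) + 61/(-31342) = 45086/(-1/19344 - 11506) + 61*(-1/31342) = 45086/(-222572065/19344) - 61/31342 = 45086*(-19344/222572065) - 61/31342 = -872143584/222572065 - 61/31342 = -27348301105693/6975853661230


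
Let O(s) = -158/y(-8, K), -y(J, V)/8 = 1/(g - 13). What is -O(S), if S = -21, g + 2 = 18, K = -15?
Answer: -237/4 ≈ -59.250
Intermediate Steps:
g = 16 (g = -2 + 18 = 16)
y(J, V) = -8/3 (y(J, V) = -8/(16 - 13) = -8/3)
O(s) = 237/4 (O(s) = -158/(-8/3) = -158*(-3/8) = 237/4)
-O(S) = -1*237/4 = -237/4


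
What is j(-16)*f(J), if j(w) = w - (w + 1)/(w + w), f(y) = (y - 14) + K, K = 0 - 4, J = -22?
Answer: 2635/4 ≈ 658.75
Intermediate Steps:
K = -4
f(y) = -18 + y (f(y) = (y - 14) - 4 = (-14 + y) - 4 = -18 + y)
j(w) = w - (1 + w)/(2*w)
j(-16)*f(J) = (-½ - 16 - ½/(-16))*(-18 - 22) = (-½ - 16 - ½*(-1/16))*(-40) = (-½ - 16 + 1/32)*(-40) = -527/32*(-40) = 2635/4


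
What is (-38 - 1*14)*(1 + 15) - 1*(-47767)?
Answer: 46935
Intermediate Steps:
(-38 - 1*14)*(1 + 15) - 1*(-47767) = (-38 - 14)*16 + 47767 = -52*16 + 47767 = -832 + 47767 = 46935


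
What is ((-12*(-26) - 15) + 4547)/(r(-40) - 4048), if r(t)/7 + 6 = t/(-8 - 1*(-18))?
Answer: -2422/2059 ≈ -1.1763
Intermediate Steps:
r(t) = -42 + 7*t/10 (r(t) = -42 + 7*(t/(-8 - 1*(-18))) = -42 + 7*(t/(-8 + 18)) = -42 + 7*(t/10) = -42 + 7*t/10)
((-12*(-26) - 15) + 4547)/(r(-40) - 4048) = ((-12*(-26) - 15) + 4547)/((-42 + (7/10)*(-40)) - 4048) = ((312 - 15) + 4547)/((-42 - 28) - 4048) = (297 + 4547)/(-70 - 4048) = 4844/(-4118) = 4844*(-1/4118) = -2422/2059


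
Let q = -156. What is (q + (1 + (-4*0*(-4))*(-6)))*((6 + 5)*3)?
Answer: -5115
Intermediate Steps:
(q + (1 + (-4*0*(-4))*(-6)))*((6 + 5)*3) = (-156 + (1 + (-4*0*(-4))*(-6)))*((6 + 5)*3) = (-156 + (1 + (0*(-4))*(-6)))*(11*3) = (-156 + (1 + 0*(-6)))*33 = (-156 + (1 + 0))*33 = (-156 + 1)*33 = -155*33 = -5115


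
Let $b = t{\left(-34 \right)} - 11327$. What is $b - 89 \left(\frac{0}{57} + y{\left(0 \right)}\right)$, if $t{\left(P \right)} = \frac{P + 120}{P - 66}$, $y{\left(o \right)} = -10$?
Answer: $- \frac{521893}{50} \approx -10438.0$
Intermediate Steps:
$t{\left(P \right)} = \frac{120 + P}{-66 + P}$
$b = - \frac{566393}{50}$ ($b = \frac{120 - 34}{-66 - 34} - 11327 = \frac{1}{-100} \cdot 86 - 11327 = \left(- \frac{1}{100}\right) 86 - 11327 = - \frac{43}{50} - 11327 = - \frac{566393}{50} \approx -11328.0$)
$b - 89 \left(\frac{0}{57} + y{\left(0 \right)}\right) = - \frac{566393}{50} - 89 \left(\frac{0}{57} - 10\right) = - \frac{566393}{50} - 89 \left(0 \cdot \frac{1}{57} - 10\right) = - \frac{566393}{50} - 89 \left(0 - 10\right) = - \frac{566393}{50} - -890 = - \frac{566393}{50} + 890 = - \frac{521893}{50}$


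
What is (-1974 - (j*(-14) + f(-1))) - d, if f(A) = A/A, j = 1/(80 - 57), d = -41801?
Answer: 916012/23 ≈ 39827.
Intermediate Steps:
j = 1/23 ≈ 0.043478
f(A) = 1
(-1974 - (j*(-14) + f(-1))) - d = (-1974 - ((1/23)*(-14) + 1)) - 1*(-41801) = (-1974 - (-14/23 + 1)) + 41801 = (-1974 - 1*9/23) + 41801 = (-1974 - 9/23) + 41801 = -45411/23 + 41801 = 916012/23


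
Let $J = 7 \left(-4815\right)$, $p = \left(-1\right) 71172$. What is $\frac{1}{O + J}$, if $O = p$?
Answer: $- \frac{1}{104877} \approx -9.535 \cdot 10^{-6}$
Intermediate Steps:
$p = -71172$
$J = -33705$
$O = -71172$
$\frac{1}{O + J} = \frac{1}{-71172 - 33705} = \frac{1}{-104877} = - \frac{1}{104877}$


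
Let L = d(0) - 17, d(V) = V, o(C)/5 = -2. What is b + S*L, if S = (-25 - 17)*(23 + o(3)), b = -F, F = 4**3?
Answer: 9218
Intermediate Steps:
o(C) = -10 (o(C) = 5*(-2) = -10)
F = 64
b = -64 (b = -1*64 = -64)
S = -546 (S = (-25 - 17)*(23 - 10) = -42*13 = -546)
L = -17 (L = 0 - 17 = -17)
b + S*L = -64 - 546*(-17) = -64 + 9282 = 9218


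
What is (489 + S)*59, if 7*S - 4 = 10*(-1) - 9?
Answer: 201072/7 ≈ 28725.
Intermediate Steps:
S = -15/7 (S = 4/7 + (10*(-1) - 9)/7 = 4/7 + (-10 - 9)/7 = 4/7 + (⅐)*(-19) = 4/7 - 19/7 = -15/7 ≈ -2.1429)
(489 + S)*59 = (489 - 15/7)*59 = (3408/7)*59 = 201072/7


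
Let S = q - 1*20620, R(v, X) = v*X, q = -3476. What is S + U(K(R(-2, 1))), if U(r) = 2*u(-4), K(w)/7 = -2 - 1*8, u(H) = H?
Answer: -24104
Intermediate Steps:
R(v, X) = X*v
K(w) = -70 (K(w) = 7*(-2 - 1*8) = 7*(-2 - 8) = 7*(-10) = -70)
S = -24096 (S = -3476 - 1*20620 = -3476 - 20620 = -24096)
U(r) = -8 (U(r) = 2*(-4) = -8)
S + U(K(R(-2, 1))) = -24096 - 8 = -24104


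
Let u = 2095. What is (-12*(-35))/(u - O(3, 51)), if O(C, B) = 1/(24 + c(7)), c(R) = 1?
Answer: 250/1247 ≈ 0.20048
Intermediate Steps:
O(C, B) = 1/25 (O(C, B) = 1/(24 + 1) = 1/25)
(-12*(-35))/(u - O(3, 51)) = (-12*(-35))/(2095 - 1*1/25) = 420/(2095 - 1/25) = 420/(52374/25) = 420*(25/52374) = 250/1247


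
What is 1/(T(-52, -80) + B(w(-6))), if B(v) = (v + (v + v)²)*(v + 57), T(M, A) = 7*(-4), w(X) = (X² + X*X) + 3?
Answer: 1/2979872 ≈ 3.3558e-7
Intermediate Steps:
w(X) = 3 + 2*X² (w(X) = (X² + X²) + 3 = 2*X² + 3 = 3 + 2*X²)
T(M, A) = -28
B(v) = (57 + v)*(v + 4*v²) (B(v) = (v + (2*v)²)*(57 + v) = (v + 4*v²)*(57 + v) = (57 + v)*(v + 4*v²))
1/(T(-52, -80) + B(w(-6))) = 1/(-28 + (3 + 2*(-6)²)*(57 + 4*(3 + 2*(-6)²)² + 229*(3 + 2*(-6)²))) = 1/(-28 + (3 + 2*36)*(57 + 4*(3 + 2*36)² + 229*(3 + 2*36))) = 1/(-28 + (3 + 72)*(57 + 4*(3 + 72)² + 229*(3 + 72))) = 1/(-28 + 75*(57 + 4*75² + 229*75)) = 1/(-28 + 75*(57 + 4*5625 + 17175)) = 1/(-28 + 75*(57 + 22500 + 17175)) = 1/(-28 + 75*39732) = 1/(-28 + 2979900) = 1/2979872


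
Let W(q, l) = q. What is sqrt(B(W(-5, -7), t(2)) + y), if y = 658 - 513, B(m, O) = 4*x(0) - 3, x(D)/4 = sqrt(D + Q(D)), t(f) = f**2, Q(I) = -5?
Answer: sqrt(142 + 16*I*sqrt(5)) ≈ 12.009 + 1.4896*I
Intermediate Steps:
x(D) = 4*sqrt(-5 + D) (x(D) = 4*sqrt(D - 5) = 4*sqrt(-5 + D))
B(m, O) = -3 + 16*I*sqrt(5) (B(m, O) = 4*(4*sqrt(-5 + 0)) - 3 = 4*(4*sqrt(-5)) - 3 = 4*(4*(I*sqrt(5))) - 3 = 4*(4*I*sqrt(5)) - 3 = 16*I*sqrt(5) - 3 = -3 + 16*I*sqrt(5))
y = 145
sqrt(B(W(-5, -7), t(2)) + y) = sqrt((-3 + 16*I*sqrt(5)) + 145) = sqrt(142 + 16*I*sqrt(5))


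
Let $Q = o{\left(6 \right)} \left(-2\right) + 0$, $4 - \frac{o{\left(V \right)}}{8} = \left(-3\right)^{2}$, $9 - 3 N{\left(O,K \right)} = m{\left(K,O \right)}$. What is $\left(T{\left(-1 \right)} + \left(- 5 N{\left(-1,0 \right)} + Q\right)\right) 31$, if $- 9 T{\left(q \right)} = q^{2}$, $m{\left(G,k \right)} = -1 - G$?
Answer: $\frac{17639}{9} \approx 1959.9$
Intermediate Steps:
$N{\left(O,K \right)} = \frac{10}{3} + \frac{K}{3}$ ($N{\left(O,K \right)} = 3 - \frac{-1 - K}{3} = 3 + \left(\frac{1}{3} + \frac{K}{3}\right) = \frac{10}{3} + \frac{K}{3}$)
$o{\left(V \right)} = -40$ ($o{\left(V \right)} = 32 - 8 \left(-3\right)^{2} = 32 - 72 = -40$)
$Q = 80$ ($Q = \left(-40\right) \left(-2\right) + 0 = 80 + 0 = 80$)
$T{\left(q \right)} = - \frac{q^{2}}{9}$
$\left(T{\left(-1 \right)} + \left(- 5 N{\left(-1,0 \right)} + Q\right)\right) 31 = \left(- \frac{\left(-1\right)^{2}}{9} + \left(- 5 \left(\frac{10}{3} + \frac{1}{3} \cdot 0\right) + 80\right)\right) 31 = \left(\left(- \frac{1}{9}\right) 1 + \left(- 5 \left(\frac{10}{3} + 0\right) + 80\right)\right) 31 = \left(- \frac{1}{9} + \left(\left(-5\right) \frac{10}{3} + 80\right)\right) 31 = \left(- \frac{1}{9} + \left(- \frac{50}{3} + 80\right)\right) 31 = \left(- \frac{1}{9} + \frac{190}{3}\right) 31 = \frac{569}{9} \cdot 31 = \frac{17639}{9}$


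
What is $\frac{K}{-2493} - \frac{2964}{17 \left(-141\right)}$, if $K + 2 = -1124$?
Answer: $\frac{3362758}{1991907} \approx 1.6882$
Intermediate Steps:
$K = -1126$ ($K = -2 - 1124 = -1126$)
$\frac{K}{-2493} - \frac{2964}{17 \left(-141\right)} = - \frac{1126}{-2493} - \frac{2964}{17 \left(-141\right)} = \left(-1126\right) \left(- \frac{1}{2493}\right) - \frac{2964}{-2397} = \frac{1126}{2493} - - \frac{988}{799} = \frac{1126}{2493} + \frac{988}{799} = \frac{3362758}{1991907}$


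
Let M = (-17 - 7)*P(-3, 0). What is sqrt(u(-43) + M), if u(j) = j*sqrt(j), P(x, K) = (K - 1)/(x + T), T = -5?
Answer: sqrt(-3 - 43*I*sqrt(43)) ≈ 11.811 - 11.937*I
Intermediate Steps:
P(x, K) = (-1 + K)/(-5 + x) (P(x, K) = (K - 1)/(x - 5) = (-1 + K)/(-5 + x))
M = -3 (M = (-17 - 7)*((-1 + 0)/(-5 - 3)) = -24*(-1)/(-8) = -(-3)*(-1) = -24*1/8 = -3)
u(j) = j**(3/2)
sqrt(u(-43) + M) = sqrt((-43)**(3/2) - 3) = sqrt(-43*I*sqrt(43) - 3) = sqrt(-3 - 43*I*sqrt(43))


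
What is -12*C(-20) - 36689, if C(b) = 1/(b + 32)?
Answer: -36690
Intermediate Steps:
C(b) = 1/(32 + b)
-12*C(-20) - 36689 = -12/(32 - 20) - 36689 = -12/12 - 36689 = -12*1/12 - 36689 = -1 - 36689 = -36690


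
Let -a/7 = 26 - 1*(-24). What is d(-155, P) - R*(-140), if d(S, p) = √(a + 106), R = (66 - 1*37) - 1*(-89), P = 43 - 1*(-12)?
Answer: 16520 + 2*I*√61 ≈ 16520.0 + 15.62*I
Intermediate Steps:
P = 55 (P = 43 + 12 = 55)
a = -350 (a = -7*(26 - 1*(-24)) = -7*(26 + 24) = -7*50 = -350)
R = 118 (R = (66 - 37) + 89 = 29 + 89 = 118)
d(S, p) = 2*I*√61 (d(S, p) = √(-350 + 106) = √(-244) = 2*I*√61)
d(-155, P) - R*(-140) = 2*I*√61 - 118*(-140) = 2*I*√61 - 1*(-16520) = 2*I*√61 + 16520 = 16520 + 2*I*√61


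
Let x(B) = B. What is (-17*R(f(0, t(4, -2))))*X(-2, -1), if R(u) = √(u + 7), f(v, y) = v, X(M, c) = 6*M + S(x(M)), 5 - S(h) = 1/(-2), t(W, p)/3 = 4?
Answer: 221*√7/2 ≈ 292.36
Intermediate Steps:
t(W, p) = 12 (t(W, p) = 3*4 = 12)
S(h) = 11/2 (S(h) = 5 - 1/(-2) = 5 - 1*(-½) = 5 + ½ = 11/2)
X(M, c) = 11/2 + 6*M (X(M, c) = 6*M + 11/2 = 11/2 + 6*M)
R(u) = √(7 + u)
(-17*R(f(0, t(4, -2))))*X(-2, -1) = (-17*√(7 + 0))*(11/2 + 6*(-2)) = (-17*√7)*(11/2 - 12) = -17*√7*(-13/2) = 221*√7/2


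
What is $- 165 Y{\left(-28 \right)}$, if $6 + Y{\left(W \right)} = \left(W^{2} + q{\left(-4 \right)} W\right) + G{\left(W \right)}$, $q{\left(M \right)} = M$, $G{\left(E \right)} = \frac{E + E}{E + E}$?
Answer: $-147015$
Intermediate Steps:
$G{\left(E \right)} = 1$ ($G{\left(E \right)} = \frac{2 E}{2 E} = 2 E \frac{1}{2 E} = 1$)
$Y{\left(W \right)} = -5 + W^{2} - 4 W$ ($Y{\left(W \right)} = -6 + \left(\left(W^{2} - 4 W\right) + 1\right) = -6 + \left(1 + W^{2} - 4 W\right) = -5 + W^{2} - 4 W$)
$- 165 Y{\left(-28 \right)} = - 165 \left(-5 + \left(-28\right)^{2} - -112\right) = - 165 \left(-5 + 784 + 112\right) = \left(-165\right) 891 = -147015$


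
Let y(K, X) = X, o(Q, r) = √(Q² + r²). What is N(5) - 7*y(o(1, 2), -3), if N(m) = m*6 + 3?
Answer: 54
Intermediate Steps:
N(m) = 3 + 6*m (N(m) = 6*m + 3 = 3 + 6*m)
N(5) - 7*y(o(1, 2), -3) = (3 + 6*5) - 7*(-3) = (3 + 30) + 21 = 33 + 21 = 54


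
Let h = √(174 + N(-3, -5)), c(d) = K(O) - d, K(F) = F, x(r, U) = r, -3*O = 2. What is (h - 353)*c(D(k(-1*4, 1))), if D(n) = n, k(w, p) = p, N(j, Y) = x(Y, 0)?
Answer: 1700/3 ≈ 566.67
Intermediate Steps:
O = -⅔ (O = -⅓*2 = -⅔ ≈ -0.66667)
N(j, Y) = Y
c(d) = -⅔ - d
h = 13 (h = √(174 - 5) = √169 = 13)
(h - 353)*c(D(k(-1*4, 1))) = (13 - 353)*(-⅔ - 1*1) = -340*(-⅔ - 1) = -340*(-5/3) = 1700/3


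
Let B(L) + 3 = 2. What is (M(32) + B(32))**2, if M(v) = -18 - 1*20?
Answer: 1521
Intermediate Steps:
B(L) = -1 (B(L) = -3 + 2 = -1)
M(v) = -38 (M(v) = -18 - 20 = -38)
(M(32) + B(32))**2 = (-38 - 1)**2 = (-39)**2 = 1521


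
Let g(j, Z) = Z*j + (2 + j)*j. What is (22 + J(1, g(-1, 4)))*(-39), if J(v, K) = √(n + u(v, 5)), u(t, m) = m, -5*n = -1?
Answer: -858 - 39*√130/5 ≈ -946.93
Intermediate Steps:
n = ⅕ (n = -⅕*(-1) = ⅕ ≈ 0.20000)
g(j, Z) = Z*j + j*(2 + j)
J(v, K) = √130/5 (J(v, K) = √(⅕ + 5) = √(26/5) = √130/5)
(22 + J(1, g(-1, 4)))*(-39) = (22 + √130/5)*(-39) = -858 - 39*√130/5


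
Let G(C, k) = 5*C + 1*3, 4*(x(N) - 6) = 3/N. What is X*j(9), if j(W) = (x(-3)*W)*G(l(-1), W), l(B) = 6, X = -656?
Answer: -1120284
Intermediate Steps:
x(N) = 6 + 3/(4*N) (x(N) = 6 + (3/N)/4 = 6 + 3/(4*N))
G(C, k) = 3 + 5*C (G(C, k) = 5*C + 3 = 3 + 5*C)
j(W) = 759*W/4 (j(W) = ((6 + (¾)/(-3))*W)*(3 + 5*6) = ((6 + (¾)*(-⅓))*W)*(3 + 30) = ((6 - ¼)*W)*33 = (23*W/4)*33 = 759*W/4)
X*j(9) = -124476*9 = -656*6831/4 = -1120284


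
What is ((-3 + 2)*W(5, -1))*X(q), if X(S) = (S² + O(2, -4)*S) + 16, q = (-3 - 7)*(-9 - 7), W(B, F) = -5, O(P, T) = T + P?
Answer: 126480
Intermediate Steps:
O(P, T) = P + T
q = 160 (q = -10*(-16) = 160)
X(S) = 16 + S² - 2*S (X(S) = (S² + (2 - 4)*S) + 16 = (S² - 2*S) + 16 = 16 + S² - 2*S)
((-3 + 2)*W(5, -1))*X(q) = ((-3 + 2)*(-5))*(16 + 160² - 2*160) = (-1*(-5))*(16 + 25600 - 320) = 5*25296 = 126480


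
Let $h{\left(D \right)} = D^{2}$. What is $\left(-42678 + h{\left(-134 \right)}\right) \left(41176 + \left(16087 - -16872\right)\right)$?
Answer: $-1832765470$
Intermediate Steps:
$\left(-42678 + h{\left(-134 \right)}\right) \left(41176 + \left(16087 - -16872\right)\right) = \left(-42678 + \left(-134\right)^{2}\right) \left(41176 + \left(16087 - -16872\right)\right) = \left(-42678 + 17956\right) \left(41176 + \left(16087 + 16872\right)\right) = - 24722 \left(41176 + 32959\right) = \left(-24722\right) 74135 = -1832765470$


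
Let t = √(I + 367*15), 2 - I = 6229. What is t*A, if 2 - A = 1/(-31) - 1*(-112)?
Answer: -64771*I*√2/31 ≈ -2954.8*I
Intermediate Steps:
I = -6227 (I = 2 - 1*6229 = 2 - 6229 = -6227)
t = 19*I*√2 (t = √(-6227 + 367*15) = √(-6227 + 5505) = √(-722) = 19*I*√2 ≈ 26.87*I)
A = -3409/31 (A = 2 - (1/(-31) - 1*(-112)) = 2 - (-1/31 + 112) = 2 - 1*3471/31 = 2 - 3471/31 = -3409/31 ≈ -109.97)
t*A = (19*I*√2)*(-3409/31) = -64771*I*√2/31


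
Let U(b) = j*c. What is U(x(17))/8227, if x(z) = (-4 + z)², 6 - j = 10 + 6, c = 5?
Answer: -50/8227 ≈ -0.0060776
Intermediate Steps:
j = -10 (j = 6 - (10 + 6) = 6 - 1*16 = 6 - 16 = -10)
U(b) = -50 (U(b) = -10*5 = -50)
U(x(17))/8227 = -50/8227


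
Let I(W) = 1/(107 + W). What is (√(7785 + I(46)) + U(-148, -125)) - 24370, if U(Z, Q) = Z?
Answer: -24518 + √20248802/51 ≈ -24430.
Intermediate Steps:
(√(7785 + I(46)) + U(-148, -125)) - 24370 = (√(7785 + 1/(107 + 46)) - 148) - 24370 = (√(7785 + 1/153) - 148) - 24370 = (√(1191106/153) - 148) - 24370 = (√20248802/51 - 148) - 24370 = (-148 + √20248802/51) - 24370 = -24518 + √20248802/51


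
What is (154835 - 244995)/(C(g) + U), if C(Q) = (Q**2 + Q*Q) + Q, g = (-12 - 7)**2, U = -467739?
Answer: 5635/12921 ≈ 0.43611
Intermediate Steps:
g = 361 (g = (-19)**2 = 361)
C(Q) = Q + 2*Q**2 (C(Q) = (Q**2 + Q**2) + Q = 2*Q**2 + Q = Q + 2*Q**2)
(154835 - 244995)/(C(g) + U) = (154835 - 244995)/(361*(1 + 2*361) - 467739) = -90160/(361*(1 + 722) - 467739) = -90160/(361*723 - 467739) = -90160/(261003 - 467739) = -90160/(-206736) = -90160*(-1/206736) = 5635/12921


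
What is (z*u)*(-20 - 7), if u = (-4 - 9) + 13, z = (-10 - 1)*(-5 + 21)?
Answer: 0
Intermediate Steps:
z = -176 (z = -11*16 = -176)
u = 0 (u = -13 + 13 = 0)
(z*u)*(-20 - 7) = (-176*0)*(-20 - 7) = 0*(-27) = 0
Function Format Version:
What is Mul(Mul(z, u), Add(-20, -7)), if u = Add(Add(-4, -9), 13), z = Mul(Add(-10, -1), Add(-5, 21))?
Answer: 0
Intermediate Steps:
z = -176 (z = Mul(-11, 16) = -176)
u = 0 (u = Add(-13, 13) = 0)
Mul(Mul(z, u), Add(-20, -7)) = Mul(Mul(-176, 0), Add(-20, -7)) = Mul(0, -27) = 0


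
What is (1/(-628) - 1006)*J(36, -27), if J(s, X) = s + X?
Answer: -5685921/628 ≈ -9054.0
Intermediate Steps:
J(s, X) = X + s
(1/(-628) - 1006)*J(36, -27) = (1/(-628) - 1006)*(-27 + 36) = (-1/628 - 1006)*9 = -631769/628*9 = -5685921/628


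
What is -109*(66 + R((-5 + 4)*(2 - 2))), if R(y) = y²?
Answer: -7194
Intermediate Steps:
-109*(66 + R((-5 + 4)*(2 - 2))) = -109*(66 + ((-5 + 4)*(2 - 2))²) = -109*(66 + (-1*0)²) = -109*(66 + 0²) = -109*(66 + 0) = -109*66 = -7194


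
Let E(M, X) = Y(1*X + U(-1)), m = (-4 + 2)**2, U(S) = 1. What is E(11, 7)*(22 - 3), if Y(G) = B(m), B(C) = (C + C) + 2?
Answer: 190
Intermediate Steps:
m = 4 (m = (-2)**2 = 4)
B(C) = 2 + 2*C (B(C) = 2*C + 2 = 2 + 2*C)
Y(G) = 10 (Y(G) = 2 + 2*4 = 2 + 8 = 10)
E(M, X) = 10
E(11, 7)*(22 - 3) = 10*(22 - 3) = 10*19 = 190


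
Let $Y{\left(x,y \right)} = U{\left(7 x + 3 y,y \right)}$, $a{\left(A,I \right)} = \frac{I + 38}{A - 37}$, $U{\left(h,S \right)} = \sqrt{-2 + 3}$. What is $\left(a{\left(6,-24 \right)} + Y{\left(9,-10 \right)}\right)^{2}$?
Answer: $\frac{289}{961} \approx 0.30073$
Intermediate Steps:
$U{\left(h,S \right)} = 1$ ($U{\left(h,S \right)} = \sqrt{1} = 1$)
$a{\left(A,I \right)} = \frac{38 + I}{-37 + A}$
$Y{\left(x,y \right)} = 1$
$\left(a{\left(6,-24 \right)} + Y{\left(9,-10 \right)}\right)^{2} = \left(\frac{38 - 24}{-37 + 6} + 1\right)^{2} = \left(\frac{1}{-31} \cdot 14 + 1\right)^{2} = \left(\left(- \frac{1}{31}\right) 14 + 1\right)^{2} = \left(- \frac{14}{31} + 1\right)^{2} = \left(\frac{17}{31}\right)^{2} = \frac{289}{961}$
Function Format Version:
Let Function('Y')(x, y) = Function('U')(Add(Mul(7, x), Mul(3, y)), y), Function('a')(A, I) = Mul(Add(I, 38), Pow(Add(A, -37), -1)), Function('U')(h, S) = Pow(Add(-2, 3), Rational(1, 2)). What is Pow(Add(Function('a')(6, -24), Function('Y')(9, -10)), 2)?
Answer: Rational(289, 961) ≈ 0.30073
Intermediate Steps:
Function('U')(h, S) = 1 (Function('U')(h, S) = Pow(1, Rational(1, 2)) = 1)
Function('a')(A, I) = Mul(Pow(Add(-37, A), -1), Add(38, I)) (Function('a')(A, I) = Mul(Add(38, I), Pow(Add(-37, A), -1)) = Mul(Pow(Add(-37, A), -1), Add(38, I)))
Function('Y')(x, y) = 1
Pow(Add(Function('a')(6, -24), Function('Y')(9, -10)), 2) = Pow(Add(Mul(Pow(Add(-37, 6), -1), Add(38, -24)), 1), 2) = Pow(Add(Mul(Pow(-31, -1), 14), 1), 2) = Pow(Add(Mul(Rational(-1, 31), 14), 1), 2) = Pow(Add(Rational(-14, 31), 1), 2) = Pow(Rational(17, 31), 2) = Rational(289, 961)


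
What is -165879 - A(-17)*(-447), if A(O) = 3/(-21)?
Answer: -1161600/7 ≈ -1.6594e+5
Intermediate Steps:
A(O) = -1/7 (A(O) = 3*(-1/21) = -1/7)
-165879 - A(-17)*(-447) = -165879 - (-1)*(-447)/7 = -165879 - 1*447/7 = -165879 - 447/7 = -1161600/7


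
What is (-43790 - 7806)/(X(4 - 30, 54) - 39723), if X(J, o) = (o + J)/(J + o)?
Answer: 25798/19861 ≈ 1.2989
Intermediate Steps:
X(J, o) = 1 (X(J, o) = (J + o)/(J + o) = 1)
(-43790 - 7806)/(X(4 - 30, 54) - 39723) = (-43790 - 7806)/(1 - 39723) = -51596/(-39722) = -51596*(-1/39722) = 25798/19861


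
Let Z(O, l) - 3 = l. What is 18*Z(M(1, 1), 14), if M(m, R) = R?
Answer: 306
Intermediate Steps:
Z(O, l) = 3 + l
18*Z(M(1, 1), 14) = 18*(3 + 14) = 18*17 = 306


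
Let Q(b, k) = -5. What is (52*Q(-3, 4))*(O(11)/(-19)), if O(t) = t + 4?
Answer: 3900/19 ≈ 205.26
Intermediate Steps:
O(t) = 4 + t
(52*Q(-3, 4))*(O(11)/(-19)) = (52*(-5))*((4 + 11)/(-19)) = -3900*(-1)/19 = -260*(-15/19) = 3900/19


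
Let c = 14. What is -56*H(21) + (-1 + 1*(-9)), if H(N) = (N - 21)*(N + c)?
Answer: -10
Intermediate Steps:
H(N) = (-21 + N)*(14 + N) (H(N) = (N - 21)*(N + 14) = (-21 + N)*(14 + N))
-56*H(21) + (-1 + 1*(-9)) = -56*(-294 + 21² - 7*21) + (-1 + 1*(-9)) = -56*(-294 + 441 - 147) + (-1 - 9) = -56*0 - 10 = 0 - 10 = -10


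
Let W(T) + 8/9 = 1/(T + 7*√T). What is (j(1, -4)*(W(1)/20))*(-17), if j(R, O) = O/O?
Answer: 187/288 ≈ 0.64931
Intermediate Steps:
j(R, O) = 1
W(T) = -8/9 + 1/(T + 7*√T)
(j(1, -4)*(W(1)/20))*(-17) = (1*(((9 - 56*√1 - 8*1)/(9*(1 + 7*√1)))/20))*(-17) = (1*(((9 - 56*1 - 8)/(9*(1 + 7*1)))*(1/20)))*(-17) = (1*(((9 - 56 - 8)/(9*(1 + 7)))*(1/20)))*(-17) = (1*(((⅑)*(-55)/8)*(1/20)))*(-17) = (1*(((⅑)*(⅛)*(-55))*(1/20)))*(-17) = (1*(-55/72*1/20))*(-17) = (1*(-11/288))*(-17) = -11/288*(-17) = 187/288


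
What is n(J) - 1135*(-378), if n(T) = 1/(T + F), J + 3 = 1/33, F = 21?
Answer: 255272883/595 ≈ 4.2903e+5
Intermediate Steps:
J = -98/33 (J = -3 + 1/33 = -98/33 ≈ -2.9697)
n(T) = 1/(21 + T) (n(T) = 1/(T + 21) = 1/(21 + T))
n(J) - 1135*(-378) = 1/(21 - 98/33) - 1135*(-378) = 1/(595/33) + 429030 = 33/595 + 429030 = 255272883/595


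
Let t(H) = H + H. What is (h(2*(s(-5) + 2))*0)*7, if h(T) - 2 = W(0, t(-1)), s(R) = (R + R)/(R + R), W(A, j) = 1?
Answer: 0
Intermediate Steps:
t(H) = 2*H
s(R) = 1 (s(R) = (2*R)/((2*R)) = (2*R)*(1/(2*R)) = 1)
h(T) = 3 (h(T) = 2 + 1 = 3)
(h(2*(s(-5) + 2))*0)*7 = (3*0)*7 = 0*7 = 0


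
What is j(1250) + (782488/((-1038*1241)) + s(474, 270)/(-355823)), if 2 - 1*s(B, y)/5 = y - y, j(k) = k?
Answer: 286333432466648/229178122017 ≈ 1249.4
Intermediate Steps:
s(B, y) = 10 (s(B, y) = 10 - 5*(y - y) = 10 - 5*0 = 10 + 0 = 10)
j(1250) + (782488/((-1038*1241)) + s(474, 270)/(-355823)) = 1250 + (782488/((-1038*1241)) + 10/(-355823)) = 1250 + (782488/(-1288158) + 10*(-1/355823)) = 1250 + (782488*(-1/1288158) - 10/355823) = 1250 + (-391244/644079 - 10/355823) = 1250 - 139220054602/229178122017 = 286333432466648/229178122017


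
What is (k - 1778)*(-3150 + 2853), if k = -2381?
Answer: 1235223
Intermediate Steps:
(k - 1778)*(-3150 + 2853) = (-2381 - 1778)*(-3150 + 2853) = -4159*(-297) = 1235223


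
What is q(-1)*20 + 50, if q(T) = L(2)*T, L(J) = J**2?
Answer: -30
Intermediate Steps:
q(T) = 4*T (q(T) = 2**2*T = 4*T)
q(-1)*20 + 50 = (4*(-1))*20 + 50 = -4*20 + 50 = -80 + 50 = -30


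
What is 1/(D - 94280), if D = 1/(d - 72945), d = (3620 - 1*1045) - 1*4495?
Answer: -74865/7058272201 ≈ -1.0607e-5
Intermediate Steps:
d = -1920 (d = (3620 - 1045) - 4495 = 2575 - 4495 = -1920)
D = -1/74865 (D = 1/(-1920 - 72945) = 1/(-74865) = -1/74865 ≈ -1.3357e-5)
1/(D - 94280) = 1/(-1/74865 - 94280) = 1/(-7058272201/74865) = -74865/7058272201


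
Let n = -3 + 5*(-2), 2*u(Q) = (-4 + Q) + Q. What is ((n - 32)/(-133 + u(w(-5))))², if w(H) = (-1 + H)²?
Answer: 25/121 ≈ 0.20661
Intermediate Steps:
u(Q) = -2 + Q (u(Q) = ((-4 + Q) + Q)/2 = (-4 + 2*Q)/2 = -2 + Q)
n = -13 (n = -3 - 10 = -13)
((n - 32)/(-133 + u(w(-5))))² = ((-13 - 32)/(-133 + (-2 + (-1 - 5)²)))² = (-45/(-133 + (-2 + (-6)²)))² = (-45/(-133 + (-2 + 36)))² = (-45/(-133 + 34))² = (-45/(-99))² = (-45*(-1/99))² = (5/11)² = 25/121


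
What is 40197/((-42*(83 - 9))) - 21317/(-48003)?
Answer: -621107785/49731108 ≈ -12.489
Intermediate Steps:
40197/((-42*(83 - 9))) - 21317/(-48003) = 40197/((-42*74)) - 21317*(-1/48003) = 40197/(-3108) + 21317/48003 = 40197*(-1/3108) + 21317/48003 = -13399/1036 + 21317/48003 = -621107785/49731108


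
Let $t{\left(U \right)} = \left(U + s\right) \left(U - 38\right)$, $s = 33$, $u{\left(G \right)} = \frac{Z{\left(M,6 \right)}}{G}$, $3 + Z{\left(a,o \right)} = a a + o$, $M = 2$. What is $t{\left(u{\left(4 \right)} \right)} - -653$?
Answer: $- \frac{9707}{16} \approx -606.69$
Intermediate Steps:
$Z{\left(a,o \right)} = -3 + o + a^{2}$ ($Z{\left(a,o \right)} = -3 + \left(a a + o\right) = -3 + \left(a^{2} + o\right) = -3 + \left(o + a^{2}\right) = -3 + o + a^{2}$)
$u{\left(G \right)} = \frac{7}{G}$ ($u{\left(G \right)} = \frac{-3 + 6 + 2^{2}}{G} = \frac{-3 + 6 + 4}{G} = \frac{7}{G}$)
$t{\left(U \right)} = \left(-38 + U\right) \left(33 + U\right)$ ($t{\left(U \right)} = \left(U + 33\right) \left(U - 38\right) = \left(33 + U\right) \left(-38 + U\right) = \left(-38 + U\right) \left(33 + U\right)$)
$t{\left(u{\left(4 \right)} \right)} - -653 = \left(-1254 + \left(\frac{7}{4}\right)^{2} - 5 \cdot \frac{7}{4}\right) - -653 = \left(-1254 + \left(7 \cdot \frac{1}{4}\right)^{2} - 5 \cdot 7 \cdot \frac{1}{4}\right) + 653 = \left(-1254 + \left(\frac{7}{4}\right)^{2} - \frac{35}{4}\right) + 653 = \left(-1254 + \frac{49}{16} - \frac{35}{4}\right) + 653 = - \frac{20155}{16} + 653 = - \frac{9707}{16}$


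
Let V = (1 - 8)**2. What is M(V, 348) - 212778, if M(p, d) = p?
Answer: -212729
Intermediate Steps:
V = 49 (V = (-7)**2 = 49)
M(V, 348) - 212778 = 49 - 212778 = -212729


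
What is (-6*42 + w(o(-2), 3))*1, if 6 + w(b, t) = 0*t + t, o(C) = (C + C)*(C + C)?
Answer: -255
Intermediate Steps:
o(C) = 4*C**2 (o(C) = (2*C)*(2*C) = 4*C**2)
w(b, t) = -6 + t (w(b, t) = -6 + (0*t + t) = -6 + (0 + t) = -6 + t)
(-6*42 + w(o(-2), 3))*1 = (-6*42 + (-6 + 3))*1 = (-252 - 3)*1 = -255*1 = -255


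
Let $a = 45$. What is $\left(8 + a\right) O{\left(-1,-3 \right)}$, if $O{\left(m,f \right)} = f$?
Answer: $-159$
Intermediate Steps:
$\left(8 + a\right) O{\left(-1,-3 \right)} = \left(8 + 45\right) \left(-3\right) = 53 \left(-3\right) = -159$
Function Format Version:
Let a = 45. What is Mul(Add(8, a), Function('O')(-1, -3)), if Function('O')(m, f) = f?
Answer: -159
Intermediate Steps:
Mul(Add(8, a), Function('O')(-1, -3)) = Mul(Add(8, 45), -3) = Mul(53, -3) = -159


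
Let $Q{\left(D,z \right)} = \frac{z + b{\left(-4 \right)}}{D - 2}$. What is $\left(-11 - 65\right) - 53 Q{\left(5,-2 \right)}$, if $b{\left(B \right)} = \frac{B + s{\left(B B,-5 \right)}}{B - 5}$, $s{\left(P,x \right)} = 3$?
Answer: $- \frac{1151}{27} \approx -42.63$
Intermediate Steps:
$b{\left(B \right)} = \frac{3 + B}{-5 + B}$ ($b{\left(B \right)} = \frac{B + 3}{B - 5} = \frac{3 + B}{-5 + B}$)
$Q{\left(D,z \right)} = \frac{\frac{1}{9} + z}{-2 + D}$ ($Q{\left(D,z \right)} = \frac{z + \frac{3 - 4}{-5 - 4}}{D - 2} = \frac{z + \frac{1}{-9} \left(-1\right)}{-2 + D} = \frac{z - - \frac{1}{9}}{-2 + D} = \frac{z + \frac{1}{9}}{-2 + D} = \frac{\frac{1}{9} + z}{-2 + D}$)
$\left(-11 - 65\right) - 53 Q{\left(5,-2 \right)} = \left(-11 - 65\right) - 53 \frac{\frac{1}{9} - 2}{-2 + 5} = \left(-11 - 65\right) - 53 \cdot \frac{1}{3} \left(- \frac{17}{9}\right) = -76 - 53 \cdot \frac{1}{3} \left(- \frac{17}{9}\right) = -76 - - \frac{901}{27} = -76 + \frac{901}{27} = - \frac{1151}{27}$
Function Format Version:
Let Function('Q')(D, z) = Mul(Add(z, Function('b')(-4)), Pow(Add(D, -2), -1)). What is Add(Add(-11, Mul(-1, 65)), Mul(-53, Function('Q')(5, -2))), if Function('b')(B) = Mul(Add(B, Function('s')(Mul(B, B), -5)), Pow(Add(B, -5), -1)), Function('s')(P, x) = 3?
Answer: Rational(-1151, 27) ≈ -42.630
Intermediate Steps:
Function('b')(B) = Mul(Pow(Add(-5, B), -1), Add(3, B)) (Function('b')(B) = Mul(Add(B, 3), Pow(Add(B, -5), -1)) = Mul(Add(3, B), Pow(Add(-5, B), -1)) = Mul(Pow(Add(-5, B), -1), Add(3, B)))
Function('Q')(D, z) = Mul(Pow(Add(-2, D), -1), Add(Rational(1, 9), z)) (Function('Q')(D, z) = Mul(Add(z, Mul(Pow(Add(-5, -4), -1), Add(3, -4))), Pow(Add(D, -2), -1)) = Mul(Add(z, Mul(Pow(-9, -1), -1)), Pow(Add(-2, D), -1)) = Mul(Add(z, Mul(Rational(-1, 9), -1)), Pow(Add(-2, D), -1)) = Mul(Add(z, Rational(1, 9)), Pow(Add(-2, D), -1)) = Mul(Add(Rational(1, 9), z), Pow(Add(-2, D), -1)) = Mul(Pow(Add(-2, D), -1), Add(Rational(1, 9), z)))
Add(Add(-11, Mul(-1, 65)), Mul(-53, Function('Q')(5, -2))) = Add(Add(-11, Mul(-1, 65)), Mul(-53, Mul(Pow(Add(-2, 5), -1), Add(Rational(1, 9), -2)))) = Add(Add(-11, -65), Mul(-53, Mul(Pow(3, -1), Rational(-17, 9)))) = Add(-76, Mul(-53, Mul(Rational(1, 3), Rational(-17, 9)))) = Add(-76, Mul(-53, Rational(-17, 27))) = Add(-76, Rational(901, 27)) = Rational(-1151, 27)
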